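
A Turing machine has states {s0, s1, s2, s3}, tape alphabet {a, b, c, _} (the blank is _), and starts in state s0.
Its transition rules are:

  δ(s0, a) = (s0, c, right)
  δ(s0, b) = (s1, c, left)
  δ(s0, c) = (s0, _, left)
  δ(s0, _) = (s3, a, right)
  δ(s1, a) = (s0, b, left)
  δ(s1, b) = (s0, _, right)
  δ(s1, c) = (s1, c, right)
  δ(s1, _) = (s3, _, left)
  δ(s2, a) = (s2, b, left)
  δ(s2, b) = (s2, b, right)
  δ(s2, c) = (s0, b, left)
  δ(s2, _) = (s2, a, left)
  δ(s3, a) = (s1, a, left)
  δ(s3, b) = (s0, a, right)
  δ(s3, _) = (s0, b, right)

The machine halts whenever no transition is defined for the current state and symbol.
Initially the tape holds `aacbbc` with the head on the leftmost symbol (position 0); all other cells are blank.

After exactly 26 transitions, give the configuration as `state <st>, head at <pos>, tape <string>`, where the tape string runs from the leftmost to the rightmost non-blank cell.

s0 | _[a]acbbc   read a → write c, move right, go to s0
s0 | _c[a]cbbc   read a → write c, move right, go to s0
s0 | _cc[c]bbc   read c → write _, move left, go to s0
s0 | _c[c]_bbc   read c → write _, move left, go to s0
s0 | _[c]__bbc   read c → write _, move left, go to s0
s0 | [_]___bbc   read _ → write a, move right, go to s3
s3 | a[_]__bbc   read _ → write b, move right, go to s0
s0 | ab[_]_bbc   read _ → write a, move right, go to s3
s3 | aba[_]bbc   read _ → write b, move right, go to s0
s0 | abab[b]bc   read b → write c, move left, go to s1
s1 | aba[b]cbc   read b → write _, move right, go to s0
s0 | aba_[c]bc   read c → write _, move left, go to s0
s0 | aba[_]_bc   read _ → write a, move right, go to s3
s3 | abaa[_]bc   read _ → write b, move right, go to s0
s0 | abaab[b]c   read b → write c, move left, go to s1
s1 | abaa[b]cc   read b → write _, move right, go to s0
s0 | abaa_[c]c   read c → write _, move left, go to s0
s0 | abaa[_]_c   read _ → write a, move right, go to s3
s3 | abaaa[_]c   read _ → write b, move right, go to s0
s0 | abaaab[c]   read c → write _, move left, go to s0
s0 | abaaa[b]_   read b → write c, move left, go to s1
s1 | abaa[a]c_   read a → write b, move left, go to s0
s0 | aba[a]bc_   read a → write c, move right, go to s0
s0 | abac[b]c_   read b → write c, move left, go to s1
s1 | aba[c]cc_   read c → write c, move right, go to s1
s1 | abac[c]c_   read c → write c, move right, go to s1
s1 | abacc[c]_
After 26 steps: state s1, head at 4, tape abaccc.

state s1, head at 4, tape abaccc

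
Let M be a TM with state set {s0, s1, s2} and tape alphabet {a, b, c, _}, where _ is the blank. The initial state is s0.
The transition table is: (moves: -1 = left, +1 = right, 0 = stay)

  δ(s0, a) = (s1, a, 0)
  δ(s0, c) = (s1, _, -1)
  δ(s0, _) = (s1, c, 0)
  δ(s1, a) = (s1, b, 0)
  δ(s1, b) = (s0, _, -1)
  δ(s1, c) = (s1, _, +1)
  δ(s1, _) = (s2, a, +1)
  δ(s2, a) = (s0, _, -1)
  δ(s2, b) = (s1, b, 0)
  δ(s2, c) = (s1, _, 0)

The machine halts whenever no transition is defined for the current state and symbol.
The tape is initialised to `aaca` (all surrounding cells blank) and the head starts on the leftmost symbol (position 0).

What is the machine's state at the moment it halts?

state=s0 head=0 tape=_[a]aca   (s0,a)→(s1,a,0)
state=s1 head=0 tape=_[a]aca   (s1,a)→(s1,b,0)
state=s1 head=0 tape=_[b]aca   (s1,b)→(s0,_,-1)
state=s0 head=-1 tape=[_]_aca   (s0,_)→(s1,c,0)
state=s1 head=-1 tape=[c]_aca   (s1,c)→(s1,_,+1)
state=s1 head=0 tape=_[_]aca   (s1,_)→(s2,a,+1)
state=s2 head=1 tape=_a[a]ca   (s2,a)→(s0,_,-1)
state=s0 head=0 tape=_[a]_ca   (s0,a)→(s1,a,0)
state=s1 head=0 tape=_[a]_ca   (s1,a)→(s1,b,0)
state=s1 head=0 tape=_[b]_ca   (s1,b)→(s0,_,-1)
state=s0 head=-1 tape=[_]__ca   (s0,_)→(s1,c,0)
state=s1 head=-1 tape=[c]__ca   (s1,c)→(s1,_,+1)
state=s1 head=0 tape=_[_]_ca   (s1,_)→(s2,a,+1)
state=s2 head=1 tape=_a[_]ca
No transition is defined for (s2, _); M halts in state s2.

s2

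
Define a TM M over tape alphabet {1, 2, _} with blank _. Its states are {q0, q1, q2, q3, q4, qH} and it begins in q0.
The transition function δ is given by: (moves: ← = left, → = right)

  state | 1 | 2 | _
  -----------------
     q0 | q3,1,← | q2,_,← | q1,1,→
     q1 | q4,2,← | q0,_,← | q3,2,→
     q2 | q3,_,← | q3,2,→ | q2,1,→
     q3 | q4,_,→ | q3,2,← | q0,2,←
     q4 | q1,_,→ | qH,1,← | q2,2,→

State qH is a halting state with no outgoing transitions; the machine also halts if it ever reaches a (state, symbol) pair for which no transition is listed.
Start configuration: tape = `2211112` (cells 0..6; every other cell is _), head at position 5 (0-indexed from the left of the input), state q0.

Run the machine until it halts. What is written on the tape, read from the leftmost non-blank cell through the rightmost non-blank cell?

1_12__2_2

state=q0 head=5 tape=_22111[1]2_   (q0,1)→(q3,1,←)
state=q3 head=4 tape=_2211[1]12_   (q3,1)→(q4,_,→)
state=q4 head=5 tape=_2211_[1]2_   (q4,1)→(q1,_,→)
state=q1 head=6 tape=_2211__[2]_   (q1,2)→(q0,_,←)
state=q0 head=5 tape=_2211_[_]__   (q0,_)→(q1,1,→)
state=q1 head=6 tape=_2211_1[_]_   (q1,_)→(q3,2,→)
state=q3 head=7 tape=_2211_12[_]   (q3,_)→(q0,2,←)
state=q0 head=6 tape=_2211_1[2]2   (q0,2)→(q2,_,←)
state=q2 head=5 tape=_2211_[1]_2   (q2,1)→(q3,_,←)
state=q3 head=4 tape=_2211[_]__2   (q3,_)→(q0,2,←)
state=q0 head=3 tape=_221[1]2__2   (q0,1)→(q3,1,←)
state=q3 head=2 tape=_22[1]12__2   (q3,1)→(q4,_,→)
state=q4 head=3 tape=_22_[1]2__2   (q4,1)→(q1,_,→)
state=q1 head=4 tape=_22__[2]__2   (q1,2)→(q0,_,←)
state=q0 head=3 tape=_22_[_]___2   (q0,_)→(q1,1,→)
state=q1 head=4 tape=_22_1[_]__2   (q1,_)→(q3,2,→)
state=q3 head=5 tape=_22_12[_]_2   (q3,_)→(q0,2,←)
state=q0 head=4 tape=_22_1[2]2_2   (q0,2)→(q2,_,←)
state=q2 head=3 tape=_22_[1]_2_2   (q2,1)→(q3,_,←)
state=q3 head=2 tape=_22[_]__2_2   (q3,_)→(q0,2,←)
state=q0 head=1 tape=_2[2]2__2_2   (q0,2)→(q2,_,←)
state=q2 head=0 tape=_[2]_2__2_2   (q2,2)→(q3,2,→)
state=q3 head=1 tape=_2[_]2__2_2   (q3,_)→(q0,2,←)
state=q0 head=0 tape=_[2]22__2_2   (q0,2)→(q2,_,←)
state=q2 head=-1 tape=[_]_22__2_2   (q2,_)→(q2,1,→)
state=q2 head=0 tape=1[_]22__2_2   (q2,_)→(q2,1,→)
state=q2 head=1 tape=11[2]2__2_2   (q2,2)→(q3,2,→)
state=q3 head=2 tape=112[2]__2_2   (q3,2)→(q3,2,←)
state=q3 head=1 tape=11[2]2__2_2   (q3,2)→(q3,2,←)
state=q3 head=0 tape=1[1]22__2_2   (q3,1)→(q4,_,→)
state=q4 head=1 tape=1_[2]2__2_2   (q4,2)→(qH,1,←)
state=qH head=0 tape=1[_]12__2_2
The non-blank tape span at halt is 1_12__2_2.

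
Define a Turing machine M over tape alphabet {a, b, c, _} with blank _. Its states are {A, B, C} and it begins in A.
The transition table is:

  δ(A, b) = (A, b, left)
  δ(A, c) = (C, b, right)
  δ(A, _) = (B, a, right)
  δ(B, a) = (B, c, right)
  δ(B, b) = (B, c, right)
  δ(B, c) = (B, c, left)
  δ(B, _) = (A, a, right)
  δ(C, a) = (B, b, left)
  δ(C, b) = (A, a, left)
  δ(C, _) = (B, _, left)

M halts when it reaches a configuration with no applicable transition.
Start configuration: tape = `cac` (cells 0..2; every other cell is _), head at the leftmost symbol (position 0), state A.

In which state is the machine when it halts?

state=A head=0 tape=_[c]ac   (A,c)→(C,b,right)
state=C head=1 tape=_b[a]c   (C,a)→(B,b,left)
state=B head=0 tape=_[b]bc   (B,b)→(B,c,right)
state=B head=1 tape=_c[b]c   (B,b)→(B,c,right)
state=B head=2 tape=_cc[c]   (B,c)→(B,c,left)
state=B head=1 tape=_c[c]c   (B,c)→(B,c,left)
state=B head=0 tape=_[c]cc   (B,c)→(B,c,left)
state=B head=-1 tape=[_]ccc   (B,_)→(A,a,right)
state=A head=0 tape=a[c]cc   (A,c)→(C,b,right)
state=C head=1 tape=ab[c]c
No transition is defined for (C, c); M halts in state C.

C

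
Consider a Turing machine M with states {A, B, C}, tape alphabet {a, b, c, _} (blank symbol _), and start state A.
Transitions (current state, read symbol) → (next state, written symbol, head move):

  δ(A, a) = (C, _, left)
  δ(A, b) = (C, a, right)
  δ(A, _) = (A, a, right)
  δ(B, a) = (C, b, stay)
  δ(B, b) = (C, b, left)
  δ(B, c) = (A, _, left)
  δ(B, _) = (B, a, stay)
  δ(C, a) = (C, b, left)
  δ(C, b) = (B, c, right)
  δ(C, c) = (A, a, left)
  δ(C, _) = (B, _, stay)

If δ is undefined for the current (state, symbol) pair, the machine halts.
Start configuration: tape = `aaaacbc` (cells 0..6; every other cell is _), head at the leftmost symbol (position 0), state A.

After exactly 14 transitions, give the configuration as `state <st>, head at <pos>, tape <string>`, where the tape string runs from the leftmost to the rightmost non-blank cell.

state B, head at 4, tape ccccccbc

A | _[a]aaacbc   read a → write _, move left, go to C
C | [_]_aaacbc   read _ → write _, move stay, go to B
B | [_]_aaacbc   read _ → write a, move stay, go to B
B | [a]_aaacbc   read a → write b, move stay, go to C
C | [b]_aaacbc   read b → write c, move right, go to B
B | c[_]aaacbc   read _ → write a, move stay, go to B
B | c[a]aaacbc   read a → write b, move stay, go to C
C | c[b]aaacbc   read b → write c, move right, go to B
B | cc[a]aacbc   read a → write b, move stay, go to C
C | cc[b]aacbc   read b → write c, move right, go to B
B | ccc[a]acbc   read a → write b, move stay, go to C
C | ccc[b]acbc   read b → write c, move right, go to B
B | cccc[a]cbc   read a → write b, move stay, go to C
C | cccc[b]cbc   read b → write c, move right, go to B
B | ccccc[c]bc
After 14 steps: state B, head at 4, tape ccccccbc.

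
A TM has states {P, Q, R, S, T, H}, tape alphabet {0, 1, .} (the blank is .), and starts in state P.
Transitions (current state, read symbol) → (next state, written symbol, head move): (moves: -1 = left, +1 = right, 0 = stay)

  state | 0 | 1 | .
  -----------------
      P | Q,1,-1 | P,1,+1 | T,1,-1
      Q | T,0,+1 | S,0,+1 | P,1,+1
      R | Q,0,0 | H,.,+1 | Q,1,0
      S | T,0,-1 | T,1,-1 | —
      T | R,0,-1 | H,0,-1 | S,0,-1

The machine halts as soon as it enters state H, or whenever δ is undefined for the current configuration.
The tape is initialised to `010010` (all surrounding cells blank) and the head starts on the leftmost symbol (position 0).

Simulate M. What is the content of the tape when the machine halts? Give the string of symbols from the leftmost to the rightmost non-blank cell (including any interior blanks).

state=P head=0 tape=.[0]10010   (P,0)→(Q,1,-1)
state=Q head=-1 tape=[.]110010   (Q,.)→(P,1,+1)
state=P head=0 tape=1[1]10010   (P,1)→(P,1,+1)
state=P head=1 tape=11[1]0010   (P,1)→(P,1,+1)
state=P head=2 tape=111[0]010   (P,0)→(Q,1,-1)
state=Q head=1 tape=11[1]1010   (Q,1)→(S,0,+1)
state=S head=2 tape=110[1]010   (S,1)→(T,1,-1)
state=T head=1 tape=11[0]1010   (T,0)→(R,0,-1)
state=R head=0 tape=1[1]01010   (R,1)→(H,.,+1)
state=H head=1 tape=1.[0]1010
The non-blank tape span at halt is 1.01010.

1.01010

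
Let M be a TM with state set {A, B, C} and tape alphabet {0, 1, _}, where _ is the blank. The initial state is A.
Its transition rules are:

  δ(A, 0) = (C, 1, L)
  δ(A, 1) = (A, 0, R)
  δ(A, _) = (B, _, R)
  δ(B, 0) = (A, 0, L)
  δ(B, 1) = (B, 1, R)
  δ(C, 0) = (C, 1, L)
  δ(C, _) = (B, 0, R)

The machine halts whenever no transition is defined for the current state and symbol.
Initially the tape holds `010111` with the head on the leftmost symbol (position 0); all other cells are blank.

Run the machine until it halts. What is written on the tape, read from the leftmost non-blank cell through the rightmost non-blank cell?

0111111

A | _[0]10111   read 0 → write 1, move L, go to C
C | [_]110111   read _ → write 0, move R, go to B
B | 0[1]10111   read 1 → write 1, move R, go to B
B | 01[1]0111   read 1 → write 1, move R, go to B
B | 011[0]111   read 0 → write 0, move L, go to A
A | 01[1]0111   read 1 → write 0, move R, go to A
A | 010[0]111   read 0 → write 1, move L, go to C
C | 01[0]1111   read 0 → write 1, move L, go to C
C | 0[1]11111
The non-blank tape span at halt is 0111111.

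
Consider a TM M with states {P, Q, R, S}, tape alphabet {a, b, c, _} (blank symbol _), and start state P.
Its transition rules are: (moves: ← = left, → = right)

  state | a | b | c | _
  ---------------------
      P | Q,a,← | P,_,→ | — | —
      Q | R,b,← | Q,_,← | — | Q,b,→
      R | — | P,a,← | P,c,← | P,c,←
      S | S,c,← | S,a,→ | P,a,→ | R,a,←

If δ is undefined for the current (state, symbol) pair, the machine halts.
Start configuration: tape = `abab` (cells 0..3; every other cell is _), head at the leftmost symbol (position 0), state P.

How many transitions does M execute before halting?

4

state=P head=0 tape=__[a]bab   (P,a)→(Q,a,←)
state=Q head=-1 tape=_[_]abab   (Q,_)→(Q,b,→)
state=Q head=0 tape=_b[a]bab   (Q,a)→(R,b,←)
state=R head=-1 tape=_[b]bbab   (R,b)→(P,a,←)
state=P head=-2 tape=[_]abbab
M halts after 4 transitions.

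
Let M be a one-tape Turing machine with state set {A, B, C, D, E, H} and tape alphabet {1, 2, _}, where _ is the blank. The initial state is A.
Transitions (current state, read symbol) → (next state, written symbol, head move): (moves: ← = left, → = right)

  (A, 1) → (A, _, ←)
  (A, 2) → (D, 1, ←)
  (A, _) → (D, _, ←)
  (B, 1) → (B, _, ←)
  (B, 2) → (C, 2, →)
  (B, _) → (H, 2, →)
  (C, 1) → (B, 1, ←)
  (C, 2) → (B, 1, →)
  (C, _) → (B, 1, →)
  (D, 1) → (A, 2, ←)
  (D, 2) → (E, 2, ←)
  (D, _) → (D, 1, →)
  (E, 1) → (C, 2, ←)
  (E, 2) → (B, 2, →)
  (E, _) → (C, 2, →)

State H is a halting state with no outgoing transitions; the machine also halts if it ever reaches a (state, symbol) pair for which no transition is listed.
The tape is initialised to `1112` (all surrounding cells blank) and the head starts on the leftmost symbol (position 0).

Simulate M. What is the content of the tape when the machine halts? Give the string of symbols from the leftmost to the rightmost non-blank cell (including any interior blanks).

2___12212

A | _____[1]112   read 1 → write _, move ←, go to A
A | ____[_]_112   read _ → write _, move ←, go to D
D | ___[_]__112   read _ → write 1, move →, go to D
D | ___1[_]_112   read _ → write 1, move →, go to D
D | ___11[_]112   read _ → write 1, move →, go to D
D | ___111[1]12   read 1 → write 2, move ←, go to A
A | ___11[1]212   read 1 → write _, move ←, go to A
A | ___1[1]_212   read 1 → write _, move ←, go to A
A | ___[1]__212   read 1 → write _, move ←, go to A
A | __[_]___212   read _ → write _, move ←, go to D
D | _[_]____212   read _ → write 1, move →, go to D
D | _1[_]___212   read _ → write 1, move →, go to D
D | _11[_]__212   read _ → write 1, move →, go to D
D | _111[_]_212   read _ → write 1, move →, go to D
D | _1111[_]212   read _ → write 1, move →, go to D
D | _11111[2]12   read 2 → write 2, move ←, go to E
E | _1111[1]212   read 1 → write 2, move ←, go to C
C | _111[1]2212   read 1 → write 1, move ←, go to B
B | _11[1]12212   read 1 → write _, move ←, go to B
B | _1[1]_12212   read 1 → write _, move ←, go to B
B | _[1]__12212   read 1 → write _, move ←, go to B
B | [_]___12212   read _ → write 2, move →, go to H
H | 2[_]__12212
The non-blank tape span at halt is 2___12212.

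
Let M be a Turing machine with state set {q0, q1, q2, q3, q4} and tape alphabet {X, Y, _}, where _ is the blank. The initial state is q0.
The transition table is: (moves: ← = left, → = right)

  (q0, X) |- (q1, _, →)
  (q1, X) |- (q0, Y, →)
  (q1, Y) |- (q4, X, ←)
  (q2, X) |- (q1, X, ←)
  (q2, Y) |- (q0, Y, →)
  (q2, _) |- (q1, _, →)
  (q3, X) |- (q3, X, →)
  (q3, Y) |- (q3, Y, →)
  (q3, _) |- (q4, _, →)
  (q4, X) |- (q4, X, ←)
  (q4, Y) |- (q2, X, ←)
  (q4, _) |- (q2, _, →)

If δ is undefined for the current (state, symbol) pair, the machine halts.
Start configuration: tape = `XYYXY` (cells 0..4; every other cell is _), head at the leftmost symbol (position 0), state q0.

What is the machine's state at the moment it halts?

q1

state=q0 head=0 tape=[X]YYXY   (q0,X)→(q1,_,→)
state=q1 head=1 tape=_[Y]YXY   (q1,Y)→(q4,X,←)
state=q4 head=0 tape=[_]XYXY   (q4,_)→(q2,_,→)
state=q2 head=1 tape=_[X]YXY   (q2,X)→(q1,X,←)
state=q1 head=0 tape=[_]XYXY
No transition is defined for (q1, _); M halts in state q1.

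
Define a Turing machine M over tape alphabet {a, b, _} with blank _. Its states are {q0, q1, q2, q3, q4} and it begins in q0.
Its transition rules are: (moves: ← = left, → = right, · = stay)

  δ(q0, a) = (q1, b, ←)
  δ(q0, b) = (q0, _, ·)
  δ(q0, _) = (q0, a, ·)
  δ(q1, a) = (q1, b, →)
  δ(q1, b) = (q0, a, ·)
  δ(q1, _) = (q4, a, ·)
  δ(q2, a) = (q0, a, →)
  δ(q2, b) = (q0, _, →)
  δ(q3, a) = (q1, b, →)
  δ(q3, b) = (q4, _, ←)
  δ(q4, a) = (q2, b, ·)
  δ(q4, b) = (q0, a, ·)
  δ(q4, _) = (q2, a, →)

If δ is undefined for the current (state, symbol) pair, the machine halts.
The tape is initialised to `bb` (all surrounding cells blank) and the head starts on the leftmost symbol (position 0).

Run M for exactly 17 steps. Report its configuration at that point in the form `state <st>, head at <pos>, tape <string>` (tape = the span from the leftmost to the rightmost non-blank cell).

state=q0 head=0 tape=_[b]b   (q0,b)→(q0,_,·)
state=q0 head=0 tape=_[_]b   (q0,_)→(q0,a,·)
state=q0 head=0 tape=_[a]b   (q0,a)→(q1,b,←)
state=q1 head=-1 tape=[_]bb   (q1,_)→(q4,a,·)
state=q4 head=-1 tape=[a]bb   (q4,a)→(q2,b,·)
state=q2 head=-1 tape=[b]bb   (q2,b)→(q0,_,→)
state=q0 head=0 tape=_[b]b   (q0,b)→(q0,_,·)
state=q0 head=0 tape=_[_]b   (q0,_)→(q0,a,·)
state=q0 head=0 tape=_[a]b   (q0,a)→(q1,b,←)
state=q1 head=-1 tape=[_]bb   (q1,_)→(q4,a,·)
state=q4 head=-1 tape=[a]bb   (q4,a)→(q2,b,·)
state=q2 head=-1 tape=[b]bb   (q2,b)→(q0,_,→)
state=q0 head=0 tape=_[b]b   (q0,b)→(q0,_,·)
state=q0 head=0 tape=_[_]b   (q0,_)→(q0,a,·)
state=q0 head=0 tape=_[a]b   (q0,a)→(q1,b,←)
state=q1 head=-1 tape=[_]bb   (q1,_)→(q4,a,·)
state=q4 head=-1 tape=[a]bb   (q4,a)→(q2,b,·)
state=q2 head=-1 tape=[b]bb
After 17 steps: state q2, head at -1, tape bbb.

state q2, head at -1, tape bbb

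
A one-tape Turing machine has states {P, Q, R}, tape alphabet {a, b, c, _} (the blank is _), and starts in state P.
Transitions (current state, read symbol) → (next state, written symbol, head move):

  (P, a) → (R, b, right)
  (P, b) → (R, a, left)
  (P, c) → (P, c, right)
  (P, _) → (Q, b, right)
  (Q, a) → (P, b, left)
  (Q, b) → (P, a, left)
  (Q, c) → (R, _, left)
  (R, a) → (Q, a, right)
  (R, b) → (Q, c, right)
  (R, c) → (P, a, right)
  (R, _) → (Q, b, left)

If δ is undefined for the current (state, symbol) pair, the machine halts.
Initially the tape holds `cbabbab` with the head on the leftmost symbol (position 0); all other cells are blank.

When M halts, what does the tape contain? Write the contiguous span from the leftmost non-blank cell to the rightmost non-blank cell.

abbbbcbc

P | [c]babbab__   read c → write c, move right, go to P
P | c[b]abbab__   read b → write a, move left, go to R
R | [c]aabbab__   read c → write a, move right, go to P
P | a[a]abbab__   read a → write b, move right, go to R
R | ab[a]bbab__   read a → write a, move right, go to Q
Q | aba[b]bab__   read b → write a, move left, go to P
P | ab[a]abab__   read a → write b, move right, go to R
R | abb[a]bab__   read a → write a, move right, go to Q
Q | abba[b]ab__   read b → write a, move left, go to P
P | abb[a]aab__   read a → write b, move right, go to R
R | abbb[a]ab__   read a → write a, move right, go to Q
Q | abbba[a]b__   read a → write b, move left, go to P
P | abbb[a]bb__   read a → write b, move right, go to R
R | abbbb[b]b__   read b → write c, move right, go to Q
Q | abbbbc[b]__   read b → write a, move left, go to P
P | abbbb[c]a__   read c → write c, move right, go to P
P | abbbbc[a]__   read a → write b, move right, go to R
R | abbbbcb[_]_   read _ → write b, move left, go to Q
Q | abbbbc[b]b_   read b → write a, move left, go to P
P | abbbb[c]ab_   read c → write c, move right, go to P
P | abbbbc[a]b_   read a → write b, move right, go to R
R | abbbbcb[b]_   read b → write c, move right, go to Q
Q | abbbbcbc[_]
The non-blank tape span at halt is abbbbcbc.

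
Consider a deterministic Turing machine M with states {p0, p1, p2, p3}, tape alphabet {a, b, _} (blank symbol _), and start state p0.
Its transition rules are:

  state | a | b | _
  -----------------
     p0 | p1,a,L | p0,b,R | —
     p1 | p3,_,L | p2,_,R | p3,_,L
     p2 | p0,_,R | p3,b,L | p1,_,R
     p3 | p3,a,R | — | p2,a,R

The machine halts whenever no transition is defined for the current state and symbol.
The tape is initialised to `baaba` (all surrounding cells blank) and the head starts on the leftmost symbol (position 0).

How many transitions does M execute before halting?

p0 | [b]aaba_   read b → write b, move R, go to p0
p0 | b[a]aba_   read a → write a, move L, go to p1
p1 | [b]aaba_   read b → write _, move R, go to p2
p2 | _[a]aba_   read a → write _, move R, go to p0
p0 | __[a]ba_   read a → write a, move L, go to p1
p1 | _[_]aba_   read _ → write _, move L, go to p3
p3 | [_]_aba_   read _ → write a, move R, go to p2
p2 | a[_]aba_   read _ → write _, move R, go to p1
p1 | a_[a]ba_   read a → write _, move L, go to p3
p3 | a[_]_ba_   read _ → write a, move R, go to p2
p2 | aa[_]ba_   read _ → write _, move R, go to p1
p1 | aa_[b]a_   read b → write _, move R, go to p2
p2 | aa__[a]_   read a → write _, move R, go to p0
p0 | aa___[_]
M halts after 13 transitions.

13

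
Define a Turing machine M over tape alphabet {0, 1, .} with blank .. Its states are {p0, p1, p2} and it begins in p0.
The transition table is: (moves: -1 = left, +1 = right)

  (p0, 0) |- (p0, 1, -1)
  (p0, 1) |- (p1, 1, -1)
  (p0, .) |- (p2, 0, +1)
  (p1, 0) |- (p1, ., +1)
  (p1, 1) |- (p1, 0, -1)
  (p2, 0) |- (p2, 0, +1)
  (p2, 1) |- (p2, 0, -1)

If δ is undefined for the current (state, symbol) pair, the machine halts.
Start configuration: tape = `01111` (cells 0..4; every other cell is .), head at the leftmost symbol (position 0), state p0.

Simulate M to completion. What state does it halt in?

p2

state=p0 head=0 tape=.[0]1111.   (p0,0)→(p0,1,-1)
state=p0 head=-1 tape=[.]11111.   (p0,.)→(p2,0,+1)
state=p2 head=0 tape=0[1]1111.   (p2,1)→(p2,0,-1)
state=p2 head=-1 tape=[0]01111.   (p2,0)→(p2,0,+1)
state=p2 head=0 tape=0[0]1111.   (p2,0)→(p2,0,+1)
state=p2 head=1 tape=00[1]111.   (p2,1)→(p2,0,-1)
state=p2 head=0 tape=0[0]0111.   (p2,0)→(p2,0,+1)
state=p2 head=1 tape=00[0]111.   (p2,0)→(p2,0,+1)
state=p2 head=2 tape=000[1]11.   (p2,1)→(p2,0,-1)
state=p2 head=1 tape=00[0]011.   (p2,0)→(p2,0,+1)
state=p2 head=2 tape=000[0]11.   (p2,0)→(p2,0,+1)
state=p2 head=3 tape=0000[1]1.   (p2,1)→(p2,0,-1)
state=p2 head=2 tape=000[0]01.   (p2,0)→(p2,0,+1)
state=p2 head=3 tape=0000[0]1.   (p2,0)→(p2,0,+1)
state=p2 head=4 tape=00000[1].   (p2,1)→(p2,0,-1)
state=p2 head=3 tape=0000[0]0.   (p2,0)→(p2,0,+1)
state=p2 head=4 tape=00000[0].   (p2,0)→(p2,0,+1)
state=p2 head=5 tape=000000[.]
No transition is defined for (p2, .); M halts in state p2.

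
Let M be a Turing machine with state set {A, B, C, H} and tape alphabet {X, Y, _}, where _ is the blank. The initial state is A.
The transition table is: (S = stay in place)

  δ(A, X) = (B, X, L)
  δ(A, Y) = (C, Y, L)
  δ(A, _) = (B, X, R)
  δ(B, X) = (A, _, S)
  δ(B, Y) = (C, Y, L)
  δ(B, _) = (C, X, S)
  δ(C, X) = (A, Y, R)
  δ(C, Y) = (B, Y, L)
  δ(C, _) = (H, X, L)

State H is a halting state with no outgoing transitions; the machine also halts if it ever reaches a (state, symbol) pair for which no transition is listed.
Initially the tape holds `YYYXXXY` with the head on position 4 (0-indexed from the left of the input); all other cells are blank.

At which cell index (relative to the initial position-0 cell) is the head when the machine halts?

state=A head=4 tape=__YYYX[X]XY   (A,X)→(B,X,L)
state=B head=3 tape=__YYY[X]XXY   (B,X)→(A,_,S)
state=A head=3 tape=__YYY[_]XXY   (A,_)→(B,X,R)
state=B head=4 tape=__YYYX[X]XY   (B,X)→(A,_,S)
state=A head=4 tape=__YYYX[_]XY   (A,_)→(B,X,R)
state=B head=5 tape=__YYYXX[X]Y   (B,X)→(A,_,S)
state=A head=5 tape=__YYYXX[_]Y   (A,_)→(B,X,R)
state=B head=6 tape=__YYYXXX[Y]   (B,Y)→(C,Y,L)
state=C head=5 tape=__YYYXX[X]Y   (C,X)→(A,Y,R)
state=A head=6 tape=__YYYXXY[Y]   (A,Y)→(C,Y,L)
state=C head=5 tape=__YYYXX[Y]Y   (C,Y)→(B,Y,L)
state=B head=4 tape=__YYYX[X]YY   (B,X)→(A,_,S)
state=A head=4 tape=__YYYX[_]YY   (A,_)→(B,X,R)
state=B head=5 tape=__YYYXX[Y]Y   (B,Y)→(C,Y,L)
state=C head=4 tape=__YYYX[X]YY   (C,X)→(A,Y,R)
state=A head=5 tape=__YYYXY[Y]Y   (A,Y)→(C,Y,L)
state=C head=4 tape=__YYYX[Y]YY   (C,Y)→(B,Y,L)
state=B head=3 tape=__YYY[X]YYY   (B,X)→(A,_,S)
state=A head=3 tape=__YYY[_]YYY   (A,_)→(B,X,R)
state=B head=4 tape=__YYYX[Y]YY   (B,Y)→(C,Y,L)
state=C head=3 tape=__YYY[X]YYY   (C,X)→(A,Y,R)
state=A head=4 tape=__YYYY[Y]YY   (A,Y)→(C,Y,L)
state=C head=3 tape=__YYY[Y]YYY   (C,Y)→(B,Y,L)
state=B head=2 tape=__YY[Y]YYYY   (B,Y)→(C,Y,L)
state=C head=1 tape=__Y[Y]YYYYY   (C,Y)→(B,Y,L)
state=B head=0 tape=__[Y]YYYYYY   (B,Y)→(C,Y,L)
state=C head=-1 tape=_[_]YYYYYYY   (C,_)→(H,X,L)
state=H head=-2 tape=[_]XYYYYYYY
At halt the head is at cell -2.

-2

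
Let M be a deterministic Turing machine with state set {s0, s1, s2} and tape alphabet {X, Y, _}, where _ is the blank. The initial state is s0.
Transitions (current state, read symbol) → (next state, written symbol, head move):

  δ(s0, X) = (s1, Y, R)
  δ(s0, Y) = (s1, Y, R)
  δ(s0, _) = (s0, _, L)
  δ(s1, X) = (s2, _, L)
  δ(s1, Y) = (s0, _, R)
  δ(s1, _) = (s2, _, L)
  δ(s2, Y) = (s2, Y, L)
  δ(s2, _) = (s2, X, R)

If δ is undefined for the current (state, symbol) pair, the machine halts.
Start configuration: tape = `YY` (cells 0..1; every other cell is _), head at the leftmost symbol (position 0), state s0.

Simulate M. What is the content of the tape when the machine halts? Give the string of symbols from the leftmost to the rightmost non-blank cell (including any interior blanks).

XY

state=s0 head=0 tape=_[Y]Y_   (s0,Y)→(s1,Y,R)
state=s1 head=1 tape=_Y[Y]_   (s1,Y)→(s0,_,R)
state=s0 head=2 tape=_Y_[_]   (s0,_)→(s0,_,L)
state=s0 head=1 tape=_Y[_]_   (s0,_)→(s0,_,L)
state=s0 head=0 tape=_[Y]__   (s0,Y)→(s1,Y,R)
state=s1 head=1 tape=_Y[_]_   (s1,_)→(s2,_,L)
state=s2 head=0 tape=_[Y]__   (s2,Y)→(s2,Y,L)
state=s2 head=-1 tape=[_]Y__   (s2,_)→(s2,X,R)
state=s2 head=0 tape=X[Y]__   (s2,Y)→(s2,Y,L)
state=s2 head=-1 tape=[X]Y__
The non-blank tape span at halt is XY.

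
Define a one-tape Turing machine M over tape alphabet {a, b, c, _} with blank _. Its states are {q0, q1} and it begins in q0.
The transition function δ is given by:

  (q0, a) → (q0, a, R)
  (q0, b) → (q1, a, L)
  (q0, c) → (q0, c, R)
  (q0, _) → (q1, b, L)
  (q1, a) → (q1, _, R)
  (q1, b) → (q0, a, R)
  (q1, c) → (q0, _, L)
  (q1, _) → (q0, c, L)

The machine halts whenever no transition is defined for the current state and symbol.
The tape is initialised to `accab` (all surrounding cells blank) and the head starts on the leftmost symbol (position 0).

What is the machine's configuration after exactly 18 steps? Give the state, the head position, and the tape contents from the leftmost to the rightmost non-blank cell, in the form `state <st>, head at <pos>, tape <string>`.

q0 | [a]ccab_   read a → write a, move R, go to q0
q0 | a[c]cab_   read c → write c, move R, go to q0
q0 | ac[c]ab_   read c → write c, move R, go to q0
q0 | acc[a]b_   read a → write a, move R, go to q0
q0 | acca[b]_   read b → write a, move L, go to q1
q1 | acc[a]a_   read a → write _, move R, go to q1
q1 | acc_[a]_   read a → write _, move R, go to q1
q1 | acc__[_]   read _ → write c, move L, go to q0
q0 | acc_[_]c   read _ → write b, move L, go to q1
q1 | acc[_]bc   read _ → write c, move L, go to q0
q0 | ac[c]cbc   read c → write c, move R, go to q0
q0 | acc[c]bc   read c → write c, move R, go to q0
q0 | accc[b]c   read b → write a, move L, go to q1
q1 | acc[c]ac   read c → write _, move L, go to q0
q0 | ac[c]_ac   read c → write c, move R, go to q0
q0 | acc[_]ac   read _ → write b, move L, go to q1
q1 | ac[c]bac   read c → write _, move L, go to q0
q0 | a[c]_bac   read c → write c, move R, go to q0
q0 | ac[_]bac
After 18 steps: state q0, head at 2, tape ac_bac.

state q0, head at 2, tape ac_bac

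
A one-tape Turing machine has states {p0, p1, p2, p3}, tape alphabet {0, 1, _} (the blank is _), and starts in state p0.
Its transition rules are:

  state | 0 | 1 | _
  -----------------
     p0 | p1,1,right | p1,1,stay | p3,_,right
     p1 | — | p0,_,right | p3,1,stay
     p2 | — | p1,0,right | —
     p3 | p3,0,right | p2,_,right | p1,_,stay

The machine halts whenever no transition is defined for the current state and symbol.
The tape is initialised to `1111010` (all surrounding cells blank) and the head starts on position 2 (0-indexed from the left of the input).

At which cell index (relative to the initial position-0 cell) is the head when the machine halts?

p0 | 11[1]1010__   read 1 → write 1, move stay, go to p1
p1 | 11[1]1010__   read 1 → write _, move right, go to p0
p0 | 11_[1]010__   read 1 → write 1, move stay, go to p1
p1 | 11_[1]010__   read 1 → write _, move right, go to p0
p0 | 11__[0]10__   read 0 → write 1, move right, go to p1
p1 | 11__1[1]0__   read 1 → write _, move right, go to p0
p0 | 11__1_[0]__   read 0 → write 1, move right, go to p1
p1 | 11__1_1[_]_   read _ → write 1, move stay, go to p3
p3 | 11__1_1[1]_   read 1 → write _, move right, go to p2
p2 | 11__1_1_[_]
At halt the head is at cell 8.

8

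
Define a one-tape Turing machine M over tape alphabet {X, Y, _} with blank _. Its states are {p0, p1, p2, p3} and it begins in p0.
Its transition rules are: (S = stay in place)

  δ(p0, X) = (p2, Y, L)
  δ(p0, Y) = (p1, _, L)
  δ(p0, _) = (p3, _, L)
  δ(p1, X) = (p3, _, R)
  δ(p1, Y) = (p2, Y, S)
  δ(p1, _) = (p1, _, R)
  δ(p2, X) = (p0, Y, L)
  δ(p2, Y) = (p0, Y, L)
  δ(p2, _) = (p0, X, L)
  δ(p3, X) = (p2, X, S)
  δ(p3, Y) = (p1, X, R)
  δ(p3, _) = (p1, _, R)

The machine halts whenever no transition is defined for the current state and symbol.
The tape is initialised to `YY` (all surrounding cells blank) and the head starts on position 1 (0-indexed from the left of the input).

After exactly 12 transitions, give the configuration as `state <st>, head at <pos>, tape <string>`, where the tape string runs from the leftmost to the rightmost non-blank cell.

state p2, head at 0, tape Y

p0 | __Y[Y]   read Y → write _, move L, go to p1
p1 | __[Y]_   read Y → write Y, move S, go to p2
p2 | __[Y]_   read Y → write Y, move L, go to p0
p0 | _[_]Y_   read _ → write _, move L, go to p3
p3 | [_]_Y_   read _ → write _, move R, go to p1
p1 | _[_]Y_   read _ → write _, move R, go to p1
p1 | __[Y]_   read Y → write Y, move S, go to p2
p2 | __[Y]_   read Y → write Y, move L, go to p0
p0 | _[_]Y_   read _ → write _, move L, go to p3
p3 | [_]_Y_   read _ → write _, move R, go to p1
p1 | _[_]Y_   read _ → write _, move R, go to p1
p1 | __[Y]_   read Y → write Y, move S, go to p2
p2 | __[Y]_
After 12 steps: state p2, head at 0, tape Y.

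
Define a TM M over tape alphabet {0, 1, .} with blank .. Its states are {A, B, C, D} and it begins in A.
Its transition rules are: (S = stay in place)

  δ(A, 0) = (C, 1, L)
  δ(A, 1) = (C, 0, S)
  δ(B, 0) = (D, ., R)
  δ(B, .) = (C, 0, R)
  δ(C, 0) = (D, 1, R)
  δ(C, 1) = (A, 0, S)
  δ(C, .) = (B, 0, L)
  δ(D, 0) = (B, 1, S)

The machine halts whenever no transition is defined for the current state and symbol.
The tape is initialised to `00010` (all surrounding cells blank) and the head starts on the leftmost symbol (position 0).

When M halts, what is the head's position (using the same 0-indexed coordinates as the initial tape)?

0

state=A head=0 tape=..[0]0010   (A,0)→(C,1,L)
state=C head=-1 tape=.[.]10010   (C,.)→(B,0,L)
state=B head=-2 tape=[.]010010   (B,.)→(C,0,R)
state=C head=-1 tape=0[0]10010   (C,0)→(D,1,R)
state=D head=0 tape=01[1]0010
At halt the head is at cell 0.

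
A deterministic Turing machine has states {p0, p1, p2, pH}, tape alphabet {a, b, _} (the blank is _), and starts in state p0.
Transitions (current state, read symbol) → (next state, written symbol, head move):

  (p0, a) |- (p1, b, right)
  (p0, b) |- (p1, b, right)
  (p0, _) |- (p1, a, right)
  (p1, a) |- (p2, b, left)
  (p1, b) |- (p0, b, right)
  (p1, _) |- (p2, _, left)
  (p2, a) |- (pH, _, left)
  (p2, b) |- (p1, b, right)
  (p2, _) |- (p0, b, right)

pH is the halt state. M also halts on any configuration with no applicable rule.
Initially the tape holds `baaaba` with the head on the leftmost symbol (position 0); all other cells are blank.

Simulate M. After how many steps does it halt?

state=p0 head=0 tape=[b]aaaba__   (p0,b)→(p1,b,right)
state=p1 head=1 tape=b[a]aaba__   (p1,a)→(p2,b,left)
state=p2 head=0 tape=[b]baaba__   (p2,b)→(p1,b,right)
state=p1 head=1 tape=b[b]aaba__   (p1,b)→(p0,b,right)
state=p0 head=2 tape=bb[a]aba__   (p0,a)→(p1,b,right)
state=p1 head=3 tape=bbb[a]ba__   (p1,a)→(p2,b,left)
state=p2 head=2 tape=bb[b]bba__   (p2,b)→(p1,b,right)
state=p1 head=3 tape=bbb[b]ba__   (p1,b)→(p0,b,right)
state=p0 head=4 tape=bbbb[b]a__   (p0,b)→(p1,b,right)
state=p1 head=5 tape=bbbbb[a]__   (p1,a)→(p2,b,left)
state=p2 head=4 tape=bbbb[b]b__   (p2,b)→(p1,b,right)
state=p1 head=5 tape=bbbbb[b]__   (p1,b)→(p0,b,right)
state=p0 head=6 tape=bbbbbb[_]_   (p0,_)→(p1,a,right)
state=p1 head=7 tape=bbbbbba[_]   (p1,_)→(p2,_,left)
state=p2 head=6 tape=bbbbbb[a]_   (p2,a)→(pH,_,left)
state=pH head=5 tape=bbbbb[b]__
M halts after 15 transitions.

15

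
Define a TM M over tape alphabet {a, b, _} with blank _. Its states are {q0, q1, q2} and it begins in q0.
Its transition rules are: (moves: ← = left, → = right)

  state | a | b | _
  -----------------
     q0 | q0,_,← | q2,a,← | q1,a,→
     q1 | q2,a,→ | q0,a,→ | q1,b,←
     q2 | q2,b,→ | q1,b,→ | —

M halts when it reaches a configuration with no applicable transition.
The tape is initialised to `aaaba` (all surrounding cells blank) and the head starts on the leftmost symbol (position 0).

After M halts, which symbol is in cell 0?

b

state=q0 head=0 tape=_[a]aaba_   (q0,a)→(q0,_,←)
state=q0 head=-1 tape=[_]_aaba_   (q0,_)→(q1,a,→)
state=q1 head=0 tape=a[_]aaba_   (q1,_)→(q1,b,←)
state=q1 head=-1 tape=[a]baaba_   (q1,a)→(q2,a,→)
state=q2 head=0 tape=a[b]aaba_   (q2,b)→(q1,b,→)
state=q1 head=1 tape=ab[a]aba_   (q1,a)→(q2,a,→)
state=q2 head=2 tape=aba[a]ba_   (q2,a)→(q2,b,→)
state=q2 head=3 tape=abab[b]a_   (q2,b)→(q1,b,→)
state=q1 head=4 tape=ababb[a]_   (q1,a)→(q2,a,→)
state=q2 head=5 tape=ababba[_]
Cell 0 holds b when M halts.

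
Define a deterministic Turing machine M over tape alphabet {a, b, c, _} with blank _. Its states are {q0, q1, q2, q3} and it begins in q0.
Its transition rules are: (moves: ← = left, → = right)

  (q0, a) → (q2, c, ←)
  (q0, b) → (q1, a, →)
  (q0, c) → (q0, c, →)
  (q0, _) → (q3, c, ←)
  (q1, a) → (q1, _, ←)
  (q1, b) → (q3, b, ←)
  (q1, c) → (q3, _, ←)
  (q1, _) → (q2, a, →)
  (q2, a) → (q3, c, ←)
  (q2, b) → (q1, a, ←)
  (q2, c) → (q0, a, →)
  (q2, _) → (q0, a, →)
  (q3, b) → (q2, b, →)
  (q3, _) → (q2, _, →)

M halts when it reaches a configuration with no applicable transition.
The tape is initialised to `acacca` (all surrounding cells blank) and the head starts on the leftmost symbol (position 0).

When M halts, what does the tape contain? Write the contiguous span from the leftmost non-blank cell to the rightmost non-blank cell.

q0 | _[a]cacca_   read a → write c, move ←, go to q2
q2 | [_]ccacca_   read _ → write a, move →, go to q0
q0 | a[c]cacca_   read c → write c, move →, go to q0
q0 | ac[c]acca_   read c → write c, move →, go to q0
q0 | acc[a]cca_   read a → write c, move ←, go to q2
q2 | ac[c]ccca_   read c → write a, move →, go to q0
q0 | aca[c]cca_   read c → write c, move →, go to q0
q0 | acac[c]ca_   read c → write c, move →, go to q0
q0 | acacc[c]a_   read c → write c, move →, go to q0
q0 | acaccc[a]_   read a → write c, move ←, go to q2
q2 | acacc[c]c_   read c → write a, move →, go to q0
q0 | acacca[c]_   read c → write c, move →, go to q0
q0 | acaccac[_]   read _ → write c, move ←, go to q3
q3 | acacca[c]c
The non-blank tape span at halt is acaccacc.

acaccacc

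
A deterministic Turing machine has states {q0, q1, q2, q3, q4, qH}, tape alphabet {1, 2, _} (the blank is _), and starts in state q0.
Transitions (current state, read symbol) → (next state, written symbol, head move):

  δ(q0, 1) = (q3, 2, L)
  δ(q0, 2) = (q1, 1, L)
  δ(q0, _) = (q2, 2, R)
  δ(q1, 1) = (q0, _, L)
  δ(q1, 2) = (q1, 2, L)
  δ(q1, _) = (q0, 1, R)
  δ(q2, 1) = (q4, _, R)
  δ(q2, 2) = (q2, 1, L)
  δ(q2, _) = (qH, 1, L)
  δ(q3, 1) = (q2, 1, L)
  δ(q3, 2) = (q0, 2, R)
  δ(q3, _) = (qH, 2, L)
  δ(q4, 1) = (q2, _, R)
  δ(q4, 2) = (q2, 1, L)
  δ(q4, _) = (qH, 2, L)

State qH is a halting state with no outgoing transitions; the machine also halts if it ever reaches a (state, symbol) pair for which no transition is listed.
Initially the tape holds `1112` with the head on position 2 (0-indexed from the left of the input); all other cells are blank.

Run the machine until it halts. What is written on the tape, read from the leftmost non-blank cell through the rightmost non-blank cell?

112

state=q0 head=2 tape=11[1]2   (q0,1)→(q3,2,L)
state=q3 head=1 tape=1[1]22   (q3,1)→(q2,1,L)
state=q2 head=0 tape=[1]122   (q2,1)→(q4,_,R)
state=q4 head=1 tape=_[1]22   (q4,1)→(q2,_,R)
state=q2 head=2 tape=__[2]2   (q2,2)→(q2,1,L)
state=q2 head=1 tape=_[_]12   (q2,_)→(qH,1,L)
state=qH head=0 tape=[_]112
The non-blank tape span at halt is 112.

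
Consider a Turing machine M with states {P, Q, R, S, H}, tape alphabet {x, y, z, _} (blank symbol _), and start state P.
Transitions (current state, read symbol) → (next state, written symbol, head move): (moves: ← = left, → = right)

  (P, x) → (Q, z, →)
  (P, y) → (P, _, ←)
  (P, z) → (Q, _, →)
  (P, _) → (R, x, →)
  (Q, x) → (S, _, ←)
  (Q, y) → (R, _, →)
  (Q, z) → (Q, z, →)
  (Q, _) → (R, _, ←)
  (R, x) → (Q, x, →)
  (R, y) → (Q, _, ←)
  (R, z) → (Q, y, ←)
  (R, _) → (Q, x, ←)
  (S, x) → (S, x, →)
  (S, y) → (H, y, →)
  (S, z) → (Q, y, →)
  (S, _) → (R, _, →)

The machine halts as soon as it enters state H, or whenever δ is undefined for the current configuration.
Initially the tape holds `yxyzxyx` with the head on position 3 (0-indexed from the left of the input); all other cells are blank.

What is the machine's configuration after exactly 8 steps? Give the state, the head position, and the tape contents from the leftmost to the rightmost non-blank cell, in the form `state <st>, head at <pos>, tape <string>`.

P | yxy[z]xyx   read z → write _, move →, go to Q
Q | yxy_[x]yx   read x → write _, move ←, go to S
S | yxy[_]_yx   read _ → write _, move →, go to R
R | yxy_[_]yx   read _ → write x, move ←, go to Q
Q | yxy[_]xyx   read _ → write _, move ←, go to R
R | yx[y]_xyx   read y → write _, move ←, go to Q
Q | y[x]__xyx   read x → write _, move ←, go to S
S | [y]___xyx   read y → write y, move →, go to H
H | y[_]__xyx
After 8 steps: state H, head at 1, tape y___xyx.

state H, head at 1, tape y___xyx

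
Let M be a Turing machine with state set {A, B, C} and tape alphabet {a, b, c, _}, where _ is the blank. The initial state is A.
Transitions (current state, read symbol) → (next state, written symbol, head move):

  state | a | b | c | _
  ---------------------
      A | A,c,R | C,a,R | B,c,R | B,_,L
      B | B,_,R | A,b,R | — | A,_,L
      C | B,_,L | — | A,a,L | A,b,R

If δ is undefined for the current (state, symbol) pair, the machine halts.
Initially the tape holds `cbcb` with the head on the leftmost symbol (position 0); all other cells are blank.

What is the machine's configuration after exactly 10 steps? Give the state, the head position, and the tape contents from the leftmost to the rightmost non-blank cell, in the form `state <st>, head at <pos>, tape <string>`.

A | [c]bcb_   read c → write c, move R, go to B
B | c[b]cb_   read b → write b, move R, go to A
A | cb[c]b_   read c → write c, move R, go to B
B | cbc[b]_   read b → write b, move R, go to A
A | cbcb[_]   read _ → write _, move L, go to B
B | cbc[b]_   read b → write b, move R, go to A
A | cbcb[_]   read _ → write _, move L, go to B
B | cbc[b]_   read b → write b, move R, go to A
A | cbcb[_]   read _ → write _, move L, go to B
B | cbc[b]_   read b → write b, move R, go to A
A | cbcb[_]
After 10 steps: state A, head at 4, tape cbcb.

state A, head at 4, tape cbcb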